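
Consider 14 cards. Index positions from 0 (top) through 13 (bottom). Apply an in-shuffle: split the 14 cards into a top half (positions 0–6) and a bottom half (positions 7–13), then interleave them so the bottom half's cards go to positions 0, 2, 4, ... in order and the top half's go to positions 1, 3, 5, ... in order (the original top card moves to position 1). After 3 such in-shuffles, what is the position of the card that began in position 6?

Track the card's position through each in-shuffle:
6 → 13 → 12 → 10

10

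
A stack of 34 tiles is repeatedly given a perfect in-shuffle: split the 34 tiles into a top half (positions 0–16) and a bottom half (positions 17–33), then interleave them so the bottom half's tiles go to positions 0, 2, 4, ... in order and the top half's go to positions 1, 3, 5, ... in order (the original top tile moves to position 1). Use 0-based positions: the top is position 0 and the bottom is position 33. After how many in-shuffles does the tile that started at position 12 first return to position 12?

Follow position 12 under repeated in-shuffles:
12 → 25 → 16 → 33 → 32 → 30 → 26 → 18 → 2 → 5 → 11 → 23 → 12
It first returns after 12 in-shuffles.

12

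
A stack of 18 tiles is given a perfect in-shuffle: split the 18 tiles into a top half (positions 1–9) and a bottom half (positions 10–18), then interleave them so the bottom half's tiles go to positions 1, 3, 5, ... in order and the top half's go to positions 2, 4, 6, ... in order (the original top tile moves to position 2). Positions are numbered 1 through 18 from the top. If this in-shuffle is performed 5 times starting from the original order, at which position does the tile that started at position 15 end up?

Track the tile's position through each in-shuffle:
15 → 11 → 3 → 6 → 12 → 5

5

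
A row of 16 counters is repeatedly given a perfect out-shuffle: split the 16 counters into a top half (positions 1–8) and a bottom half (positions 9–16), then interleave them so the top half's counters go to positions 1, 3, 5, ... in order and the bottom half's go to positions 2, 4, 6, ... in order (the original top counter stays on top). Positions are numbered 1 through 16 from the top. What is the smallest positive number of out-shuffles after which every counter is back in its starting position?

4

The out-shuffle permutes the 16 positions with cycle lengths [1, 1, 2, 4, 4, 4].
Every counter is home exactly when every cycle has completed a whole number of laps, i.e. after lcm(1, 2, 4) = 4 out-shuffles.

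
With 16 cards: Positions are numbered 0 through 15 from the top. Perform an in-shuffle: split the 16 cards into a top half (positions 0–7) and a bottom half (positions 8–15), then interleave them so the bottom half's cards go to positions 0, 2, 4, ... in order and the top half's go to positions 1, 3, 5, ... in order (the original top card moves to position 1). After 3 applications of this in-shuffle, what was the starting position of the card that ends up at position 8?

15

Work backwards from position 8, undoing one in-shuffle at a time:
8 ← 12 ← 14 ← 15
So the card now at position 8 started at position 15.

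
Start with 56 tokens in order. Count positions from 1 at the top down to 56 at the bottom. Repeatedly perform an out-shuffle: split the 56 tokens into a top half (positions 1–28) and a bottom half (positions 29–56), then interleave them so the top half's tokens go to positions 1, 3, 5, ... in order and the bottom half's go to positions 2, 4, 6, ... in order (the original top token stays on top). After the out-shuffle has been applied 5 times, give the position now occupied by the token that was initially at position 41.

Track the token's position through each out-shuffle:
41 → 26 → 51 → 46 → 36 → 16

16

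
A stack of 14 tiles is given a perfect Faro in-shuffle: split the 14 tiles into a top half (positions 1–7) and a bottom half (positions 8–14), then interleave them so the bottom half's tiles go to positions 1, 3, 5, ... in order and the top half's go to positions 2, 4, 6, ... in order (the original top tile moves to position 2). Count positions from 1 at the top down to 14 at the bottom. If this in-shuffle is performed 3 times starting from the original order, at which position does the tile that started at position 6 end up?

3

Track the tile's position through each in-shuffle:
6 → 12 → 9 → 3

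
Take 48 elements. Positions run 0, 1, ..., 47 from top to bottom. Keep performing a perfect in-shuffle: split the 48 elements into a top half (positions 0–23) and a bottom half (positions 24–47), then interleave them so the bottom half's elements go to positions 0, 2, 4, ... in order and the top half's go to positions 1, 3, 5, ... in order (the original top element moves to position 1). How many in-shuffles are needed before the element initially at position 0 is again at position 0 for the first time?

Follow position 0 under repeated in-shuffles:
0 → 1 → 3 → 7 → 15 → 31 → 14 → 29 → ... → 0 (length 21)
It first returns after 21 in-shuffles.

21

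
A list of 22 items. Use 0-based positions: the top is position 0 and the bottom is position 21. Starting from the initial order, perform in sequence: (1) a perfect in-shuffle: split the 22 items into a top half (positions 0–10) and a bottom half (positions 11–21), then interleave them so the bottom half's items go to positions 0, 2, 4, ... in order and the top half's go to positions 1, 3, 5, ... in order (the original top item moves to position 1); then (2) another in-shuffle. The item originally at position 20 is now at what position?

14

Track the item from position 20 forward through each operation:
  after op 1 (in-shuffle): 20 → 18
  after op 2 (in-shuffle): 18 → 14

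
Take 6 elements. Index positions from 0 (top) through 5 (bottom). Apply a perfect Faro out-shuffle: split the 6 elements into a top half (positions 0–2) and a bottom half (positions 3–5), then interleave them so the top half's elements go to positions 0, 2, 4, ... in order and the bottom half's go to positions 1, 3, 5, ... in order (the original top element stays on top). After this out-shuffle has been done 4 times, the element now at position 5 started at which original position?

5

Work backwards from position 5, undoing one out-shuffle at a time:
5 ← 5 ← 5 ← 5 ← 5
So the element now at position 5 started at position 5.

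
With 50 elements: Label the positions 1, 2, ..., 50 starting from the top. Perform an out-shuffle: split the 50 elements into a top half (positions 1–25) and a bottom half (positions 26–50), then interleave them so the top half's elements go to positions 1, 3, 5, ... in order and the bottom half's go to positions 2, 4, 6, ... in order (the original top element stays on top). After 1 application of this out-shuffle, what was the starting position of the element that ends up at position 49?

25

Work backwards from position 49, undoing one out-shuffle at a time:
49 ← 25
So the element now at position 49 started at position 25.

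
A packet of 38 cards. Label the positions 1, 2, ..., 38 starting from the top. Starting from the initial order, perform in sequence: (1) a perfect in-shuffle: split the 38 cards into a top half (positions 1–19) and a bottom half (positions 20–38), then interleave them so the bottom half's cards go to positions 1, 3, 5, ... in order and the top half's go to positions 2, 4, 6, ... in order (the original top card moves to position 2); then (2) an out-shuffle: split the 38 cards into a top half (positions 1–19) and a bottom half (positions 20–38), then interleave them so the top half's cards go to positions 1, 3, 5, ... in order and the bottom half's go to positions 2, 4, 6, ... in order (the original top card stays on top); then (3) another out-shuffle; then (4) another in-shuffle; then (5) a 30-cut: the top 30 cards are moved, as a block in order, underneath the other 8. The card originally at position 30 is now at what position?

22

Track the card from position 30 forward through each operation:
  after op 1 (in-shuffle): 30 → 21
  after op 2 (out-shuffle): 21 → 4
  after op 3 (out-shuffle): 4 → 7
  after op 4 (in-shuffle): 7 → 14
  after op 5 (cut 30): 14 → 22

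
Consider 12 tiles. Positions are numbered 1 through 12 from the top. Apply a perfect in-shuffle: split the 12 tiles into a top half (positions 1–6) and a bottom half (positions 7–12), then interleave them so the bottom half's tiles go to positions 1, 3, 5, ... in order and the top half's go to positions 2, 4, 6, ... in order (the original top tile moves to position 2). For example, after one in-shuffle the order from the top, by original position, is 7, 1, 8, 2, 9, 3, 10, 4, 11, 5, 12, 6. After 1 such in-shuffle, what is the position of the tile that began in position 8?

3

Track the tile's position through each in-shuffle:
8 → 3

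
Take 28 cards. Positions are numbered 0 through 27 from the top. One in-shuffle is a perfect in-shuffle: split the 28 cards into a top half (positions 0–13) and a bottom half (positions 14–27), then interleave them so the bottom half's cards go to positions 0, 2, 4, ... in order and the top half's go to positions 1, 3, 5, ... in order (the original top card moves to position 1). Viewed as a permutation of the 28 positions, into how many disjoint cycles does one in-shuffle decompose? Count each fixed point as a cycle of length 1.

1

Trace each unvisited position around until it returns:
(0 1 3 7 15 2 ... len 28)
1 cycle in total.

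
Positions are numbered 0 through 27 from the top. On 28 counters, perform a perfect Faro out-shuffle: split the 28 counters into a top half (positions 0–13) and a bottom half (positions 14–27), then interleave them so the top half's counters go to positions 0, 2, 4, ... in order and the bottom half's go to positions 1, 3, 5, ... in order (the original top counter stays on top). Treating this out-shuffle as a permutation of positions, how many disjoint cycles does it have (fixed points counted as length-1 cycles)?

Trace each unvisited position around until it returns:
(0) (1 2 4 8 16 5 ... len 18) (3 6 12 24 21 15) (9 18) (27)
5 cycles in total.

5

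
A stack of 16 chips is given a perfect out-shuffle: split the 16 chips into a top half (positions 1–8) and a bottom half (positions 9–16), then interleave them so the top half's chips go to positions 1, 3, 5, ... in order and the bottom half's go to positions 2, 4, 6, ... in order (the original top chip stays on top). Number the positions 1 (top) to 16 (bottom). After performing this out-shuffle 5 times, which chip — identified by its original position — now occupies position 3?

2

Work backwards from position 3, undoing one out-shuffle at a time:
3 ← 2 ← 9 ← 5 ← 3 ← 2
So the chip now at position 3 started at position 2.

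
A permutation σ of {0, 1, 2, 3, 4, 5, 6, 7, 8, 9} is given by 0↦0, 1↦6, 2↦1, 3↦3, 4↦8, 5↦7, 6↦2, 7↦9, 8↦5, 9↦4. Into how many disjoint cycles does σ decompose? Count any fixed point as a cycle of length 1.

4

Cycle decomposition: (0) (1 6 2) (3) (4 8 5 7 9).
4 cycles.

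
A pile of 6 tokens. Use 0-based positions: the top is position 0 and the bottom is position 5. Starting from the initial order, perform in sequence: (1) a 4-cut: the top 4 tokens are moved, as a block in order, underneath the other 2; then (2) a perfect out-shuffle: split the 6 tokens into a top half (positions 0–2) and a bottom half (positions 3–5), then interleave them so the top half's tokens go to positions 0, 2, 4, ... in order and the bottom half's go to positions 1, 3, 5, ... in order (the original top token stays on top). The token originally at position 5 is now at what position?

Track the token from position 5 forward through each operation:
  after op 1 (cut 4): 5 → 1
  after op 2 (out-shuffle): 1 → 2

2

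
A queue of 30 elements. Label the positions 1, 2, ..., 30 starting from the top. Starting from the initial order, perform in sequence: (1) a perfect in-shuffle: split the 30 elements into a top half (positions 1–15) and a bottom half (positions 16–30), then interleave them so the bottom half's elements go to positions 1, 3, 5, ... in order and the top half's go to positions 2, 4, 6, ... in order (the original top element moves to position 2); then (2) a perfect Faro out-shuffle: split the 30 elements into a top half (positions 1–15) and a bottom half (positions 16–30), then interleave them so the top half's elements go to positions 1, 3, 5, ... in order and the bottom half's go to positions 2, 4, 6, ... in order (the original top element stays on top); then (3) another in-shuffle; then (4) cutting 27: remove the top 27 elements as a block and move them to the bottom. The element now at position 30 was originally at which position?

Undo the operations in reverse order, starting from position 30:
  undo op 4 (cut 27): 30 ← 27
  undo op 3 (in-shuffle, from bottom half): 27 ← 29
  undo op 2 (out-shuffle, from top half): 29 ← 15
  undo op 1 (in-shuffle, from bottom half): 15 ← 23
So the element at position 30 came from original position 23.

23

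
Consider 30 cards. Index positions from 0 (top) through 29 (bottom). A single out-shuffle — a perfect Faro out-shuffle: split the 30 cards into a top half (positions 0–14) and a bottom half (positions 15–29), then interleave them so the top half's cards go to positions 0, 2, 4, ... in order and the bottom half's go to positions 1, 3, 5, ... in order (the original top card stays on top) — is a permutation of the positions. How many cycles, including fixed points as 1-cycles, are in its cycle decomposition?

3

Trace each unvisited position around until it returns:
(0) (1 2 4 8 16 3 ... len 28) (29)
3 cycles in total.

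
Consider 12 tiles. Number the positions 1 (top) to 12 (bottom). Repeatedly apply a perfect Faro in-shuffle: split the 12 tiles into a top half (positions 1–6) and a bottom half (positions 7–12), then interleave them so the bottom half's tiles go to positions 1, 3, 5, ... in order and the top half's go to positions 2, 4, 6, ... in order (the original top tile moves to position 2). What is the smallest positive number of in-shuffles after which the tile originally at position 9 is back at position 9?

Follow position 9 under repeated in-shuffles:
9 → 5 → 10 → 7 → 1 → 2 → 4 → 8 → 3 → 6 → 12 → 11 → 9
It first returns after 12 in-shuffles.

12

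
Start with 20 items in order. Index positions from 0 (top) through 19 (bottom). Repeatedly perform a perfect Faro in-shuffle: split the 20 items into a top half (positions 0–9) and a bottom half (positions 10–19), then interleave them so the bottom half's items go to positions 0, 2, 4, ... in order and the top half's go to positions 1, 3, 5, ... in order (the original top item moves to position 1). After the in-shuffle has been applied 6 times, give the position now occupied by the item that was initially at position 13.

Track the item's position through each in-shuffle:
13 → 6 → 13 → 6 → 13 → 6 → 13

13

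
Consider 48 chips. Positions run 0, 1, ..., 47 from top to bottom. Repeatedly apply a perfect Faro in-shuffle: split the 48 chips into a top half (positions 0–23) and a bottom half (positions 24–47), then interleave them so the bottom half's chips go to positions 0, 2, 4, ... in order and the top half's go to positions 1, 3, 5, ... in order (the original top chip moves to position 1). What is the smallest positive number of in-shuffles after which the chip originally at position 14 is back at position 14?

Follow position 14 under repeated in-shuffles:
14 → 29 → 10 → 21 → 43 → 38 → 28 → 8 → ... → 14 (length 21)
It first returns after 21 in-shuffles.

21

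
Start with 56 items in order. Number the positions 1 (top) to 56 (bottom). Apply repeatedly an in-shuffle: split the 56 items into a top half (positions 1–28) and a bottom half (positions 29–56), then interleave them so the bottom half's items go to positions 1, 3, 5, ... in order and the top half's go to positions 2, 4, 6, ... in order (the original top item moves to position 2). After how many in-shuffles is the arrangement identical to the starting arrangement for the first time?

18

The in-shuffle permutes the 56 positions with cycle lengths [2, 18, 18, 18].
Every item is home exactly when every cycle has completed a whole number of laps, i.e. after lcm(2, 18) = 18 in-shuffles.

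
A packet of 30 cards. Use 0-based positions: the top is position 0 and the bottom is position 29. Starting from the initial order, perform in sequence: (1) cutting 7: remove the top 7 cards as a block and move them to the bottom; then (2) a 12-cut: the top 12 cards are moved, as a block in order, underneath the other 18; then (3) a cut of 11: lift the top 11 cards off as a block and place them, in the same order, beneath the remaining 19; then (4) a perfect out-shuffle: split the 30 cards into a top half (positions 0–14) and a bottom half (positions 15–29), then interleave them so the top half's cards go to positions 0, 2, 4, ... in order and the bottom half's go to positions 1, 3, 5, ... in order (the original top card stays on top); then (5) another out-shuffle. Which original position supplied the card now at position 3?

8

Undo the operations in reverse order, starting from position 3:
  undo op 5 (out-shuffle, from bottom half): 3 ← 16
  undo op 4 (out-shuffle, from top half): 16 ← 8
  undo op 3 (cut 11): 8 ← 19
  undo op 2 (cut 12): 19 ← 1
  undo op 1 (cut 7): 1 ← 8
So the card at position 3 came from original position 8.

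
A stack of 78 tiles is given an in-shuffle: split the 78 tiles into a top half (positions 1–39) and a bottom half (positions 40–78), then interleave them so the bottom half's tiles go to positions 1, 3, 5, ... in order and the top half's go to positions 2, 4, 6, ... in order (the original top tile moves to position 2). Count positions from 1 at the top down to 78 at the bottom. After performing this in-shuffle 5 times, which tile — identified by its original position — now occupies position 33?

Work backwards from position 33, undoing one in-shuffle at a time:
33 ← 56 ← 28 ← 14 ← 7 ← 43
So the tile now at position 33 started at position 43.

43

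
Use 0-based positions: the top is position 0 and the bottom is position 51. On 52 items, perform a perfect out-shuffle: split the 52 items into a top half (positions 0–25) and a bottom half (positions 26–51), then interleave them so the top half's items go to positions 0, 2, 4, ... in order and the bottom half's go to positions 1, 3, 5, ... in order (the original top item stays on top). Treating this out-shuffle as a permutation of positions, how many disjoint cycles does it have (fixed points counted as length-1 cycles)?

9

Trace each unvisited position around until it returns:
(0) (1 2 4 8 16 32 13 26) (3 6 12 24 48 45 39 27) (5 10 20 40 29 7 14 28) (9 18 36 21 42 33 15 30) (11 22 44 37 23 46 41 31) (17 34) (19 38 25 50 49 47 43 35) ... plus 1 more
9 cycles in total.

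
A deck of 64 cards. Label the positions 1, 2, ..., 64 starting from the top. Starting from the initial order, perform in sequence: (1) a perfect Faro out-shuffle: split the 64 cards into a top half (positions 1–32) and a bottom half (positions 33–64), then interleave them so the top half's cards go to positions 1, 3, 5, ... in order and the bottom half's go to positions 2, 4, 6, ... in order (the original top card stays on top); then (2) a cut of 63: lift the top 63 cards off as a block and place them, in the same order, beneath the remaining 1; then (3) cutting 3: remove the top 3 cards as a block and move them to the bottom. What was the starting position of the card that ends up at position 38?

52

Undo the operations in reverse order, starting from position 38:
  undo op 3 (cut 3): 38 ← 41
  undo op 2 (cut 63): 41 ← 40
  undo op 1 (out-shuffle, from bottom half): 40 ← 52
So the card at position 38 came from original position 52.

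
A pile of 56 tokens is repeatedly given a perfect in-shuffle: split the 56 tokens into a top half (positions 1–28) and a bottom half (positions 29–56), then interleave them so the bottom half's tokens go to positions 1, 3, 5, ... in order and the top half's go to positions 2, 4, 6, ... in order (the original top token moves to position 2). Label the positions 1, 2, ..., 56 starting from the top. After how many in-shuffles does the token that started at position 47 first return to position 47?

18

Follow position 47 under repeated in-shuffles:
47 → 37 → 17 → 34 → 11 → 22 → 44 → 31 → 5 → 10 → 20 → 40 → 23 → 46 → 35 → 13 → 26 → 52 → 47
It first returns after 18 in-shuffles.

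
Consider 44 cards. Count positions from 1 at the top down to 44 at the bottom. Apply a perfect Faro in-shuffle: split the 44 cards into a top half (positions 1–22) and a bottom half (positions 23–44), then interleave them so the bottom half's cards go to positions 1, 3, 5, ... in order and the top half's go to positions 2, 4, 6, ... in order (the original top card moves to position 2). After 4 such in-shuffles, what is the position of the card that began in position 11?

41

Track the card's position through each in-shuffle:
11 → 22 → 44 → 43 → 41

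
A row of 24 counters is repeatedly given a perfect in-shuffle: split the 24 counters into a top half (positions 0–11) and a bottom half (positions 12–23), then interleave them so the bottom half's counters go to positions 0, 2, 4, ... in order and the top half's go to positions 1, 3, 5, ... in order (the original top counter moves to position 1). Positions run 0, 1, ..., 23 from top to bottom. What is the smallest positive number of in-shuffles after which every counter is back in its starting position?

The in-shuffle permutes the 24 positions with cycle lengths [4, 20].
Every counter is home exactly when every cycle has completed a whole number of laps, i.e. after lcm(4, 20) = 20 in-shuffles.

20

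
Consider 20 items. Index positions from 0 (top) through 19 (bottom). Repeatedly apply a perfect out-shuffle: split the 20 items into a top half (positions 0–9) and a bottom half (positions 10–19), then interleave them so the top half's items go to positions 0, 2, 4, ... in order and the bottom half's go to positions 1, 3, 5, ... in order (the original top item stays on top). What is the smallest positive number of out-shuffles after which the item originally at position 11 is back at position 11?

18

Follow position 11 under repeated out-shuffles:
11 → 3 → 6 → 12 → 5 → 10 → 1 → 2 → 4 → 8 → 16 → 13 → 7 → 14 → 9 → 18 → 17 → 15 → 11
It first returns after 18 out-shuffles.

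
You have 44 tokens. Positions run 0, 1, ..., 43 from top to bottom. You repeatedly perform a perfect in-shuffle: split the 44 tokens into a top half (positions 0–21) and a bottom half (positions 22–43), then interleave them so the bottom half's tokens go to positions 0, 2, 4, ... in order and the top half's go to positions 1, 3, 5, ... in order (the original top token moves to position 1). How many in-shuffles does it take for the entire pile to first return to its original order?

The in-shuffle permutes the 44 positions with cycle lengths [2, 4, 4, 4, 6, 12, 12].
Every token is home exactly when every cycle has completed a whole number of laps, i.e. after lcm(2, 4, 6, 12) = 12 in-shuffles.

12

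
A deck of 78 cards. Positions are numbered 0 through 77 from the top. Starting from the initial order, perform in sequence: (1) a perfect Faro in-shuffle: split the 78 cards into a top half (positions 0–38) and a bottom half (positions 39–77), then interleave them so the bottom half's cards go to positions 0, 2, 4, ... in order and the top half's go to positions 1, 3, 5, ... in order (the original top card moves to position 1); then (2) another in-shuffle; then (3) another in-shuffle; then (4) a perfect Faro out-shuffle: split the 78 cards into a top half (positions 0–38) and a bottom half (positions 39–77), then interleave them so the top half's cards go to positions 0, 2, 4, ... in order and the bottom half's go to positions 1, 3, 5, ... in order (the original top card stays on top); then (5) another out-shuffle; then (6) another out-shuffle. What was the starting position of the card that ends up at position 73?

73

Undo the operations in reverse order, starting from position 73:
  undo op 6 (out-shuffle, from bottom half): 73 ← 75
  undo op 5 (out-shuffle, from bottom half): 75 ← 76
  undo op 4 (out-shuffle, from top half): 76 ← 38
  undo op 3 (in-shuffle, from bottom half): 38 ← 58
  undo op 2 (in-shuffle, from bottom half): 58 ← 68
  undo op 1 (in-shuffle, from bottom half): 68 ← 73
So the card at position 73 came from original position 73.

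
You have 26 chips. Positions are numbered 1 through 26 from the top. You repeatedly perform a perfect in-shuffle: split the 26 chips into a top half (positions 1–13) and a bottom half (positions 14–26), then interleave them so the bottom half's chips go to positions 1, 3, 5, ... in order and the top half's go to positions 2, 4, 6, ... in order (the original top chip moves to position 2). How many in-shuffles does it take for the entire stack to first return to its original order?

18

The in-shuffle permutes the 26 positions with cycle lengths [2, 6, 18].
Every chip is home exactly when every cycle has completed a whole number of laps, i.e. after lcm(2, 6, 18) = 18 in-shuffles.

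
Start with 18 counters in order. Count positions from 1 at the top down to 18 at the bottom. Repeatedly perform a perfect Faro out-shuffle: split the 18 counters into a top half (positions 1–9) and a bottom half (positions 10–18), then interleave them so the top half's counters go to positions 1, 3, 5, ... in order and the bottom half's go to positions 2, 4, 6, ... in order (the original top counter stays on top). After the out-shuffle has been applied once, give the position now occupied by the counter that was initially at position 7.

Track the counter's position through each out-shuffle:
7 → 13

13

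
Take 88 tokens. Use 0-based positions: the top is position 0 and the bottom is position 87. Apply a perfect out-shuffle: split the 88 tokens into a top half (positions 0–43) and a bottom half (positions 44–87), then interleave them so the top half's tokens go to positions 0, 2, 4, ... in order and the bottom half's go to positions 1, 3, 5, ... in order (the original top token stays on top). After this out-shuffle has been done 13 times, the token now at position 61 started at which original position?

Work backwards from position 61, undoing one out-shuffle at a time:
61 ← 74 ← 37 ← 62 ← 31 ← ... ← 23 (13 steps).
So the token now at position 61 started at position 23.

23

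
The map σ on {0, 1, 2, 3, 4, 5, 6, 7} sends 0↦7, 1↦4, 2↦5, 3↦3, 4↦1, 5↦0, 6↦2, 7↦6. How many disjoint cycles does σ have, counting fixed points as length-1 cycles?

3

Cycle decomposition: (0 7 6 2 5) (1 4) (3).
3 cycles.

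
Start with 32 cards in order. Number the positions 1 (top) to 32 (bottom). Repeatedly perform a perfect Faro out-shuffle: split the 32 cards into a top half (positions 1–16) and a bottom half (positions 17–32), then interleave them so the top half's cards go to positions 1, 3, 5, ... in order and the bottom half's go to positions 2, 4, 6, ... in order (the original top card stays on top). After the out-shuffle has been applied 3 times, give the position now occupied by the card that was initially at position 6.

Track the card's position through each out-shuffle:
6 → 11 → 21 → 10

10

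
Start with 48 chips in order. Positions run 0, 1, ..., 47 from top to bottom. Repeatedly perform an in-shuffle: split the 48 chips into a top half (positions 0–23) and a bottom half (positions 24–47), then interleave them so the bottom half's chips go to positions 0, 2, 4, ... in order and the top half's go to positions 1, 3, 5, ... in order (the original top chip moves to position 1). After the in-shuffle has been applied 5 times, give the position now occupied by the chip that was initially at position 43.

Track the chip's position through each in-shuffle:
43 → 38 → 28 → 8 → 17 → 35

35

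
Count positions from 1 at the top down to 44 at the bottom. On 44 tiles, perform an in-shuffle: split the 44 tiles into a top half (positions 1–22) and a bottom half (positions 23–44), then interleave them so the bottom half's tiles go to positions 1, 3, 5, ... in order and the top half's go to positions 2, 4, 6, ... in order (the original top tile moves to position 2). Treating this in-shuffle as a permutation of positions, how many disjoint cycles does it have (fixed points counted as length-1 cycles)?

7

Trace each unvisited position around until it returns:
(1 2 4 8 16 32 ... len 12) (3 6 12 24) (5 10 20 40 35 25) (7 14 28 11 22 44 ... len 12) (9 18 36 27) (15 30) (21 42 39 33)
7 cycles in total.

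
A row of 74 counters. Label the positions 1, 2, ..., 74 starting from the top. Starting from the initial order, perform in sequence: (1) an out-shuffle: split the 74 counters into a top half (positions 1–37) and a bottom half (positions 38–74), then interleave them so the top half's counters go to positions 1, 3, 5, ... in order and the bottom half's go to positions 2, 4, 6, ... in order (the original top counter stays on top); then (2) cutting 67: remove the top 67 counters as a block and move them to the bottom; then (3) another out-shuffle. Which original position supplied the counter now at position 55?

Undo the operations in reverse order, starting from position 55:
  undo op 3 (out-shuffle, from top half): 55 ← 28
  undo op 2 (cut 67): 28 ← 21
  undo op 1 (out-shuffle, from top half): 21 ← 11
So the counter at position 55 came from original position 11.

11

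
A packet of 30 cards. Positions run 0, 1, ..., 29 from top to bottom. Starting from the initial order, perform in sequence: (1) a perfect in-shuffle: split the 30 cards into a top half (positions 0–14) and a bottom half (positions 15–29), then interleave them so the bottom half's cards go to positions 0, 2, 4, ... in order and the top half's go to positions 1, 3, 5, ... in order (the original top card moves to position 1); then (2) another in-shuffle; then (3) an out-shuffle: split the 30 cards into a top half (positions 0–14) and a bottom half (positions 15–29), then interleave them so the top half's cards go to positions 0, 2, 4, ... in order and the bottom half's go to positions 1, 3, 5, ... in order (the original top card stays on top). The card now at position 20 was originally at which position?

25

Undo the operations in reverse order, starting from position 20:
  undo op 3 (out-shuffle, from top half): 20 ← 10
  undo op 2 (in-shuffle, from bottom half): 10 ← 20
  undo op 1 (in-shuffle, from bottom half): 20 ← 25
So the card at position 20 came from original position 25.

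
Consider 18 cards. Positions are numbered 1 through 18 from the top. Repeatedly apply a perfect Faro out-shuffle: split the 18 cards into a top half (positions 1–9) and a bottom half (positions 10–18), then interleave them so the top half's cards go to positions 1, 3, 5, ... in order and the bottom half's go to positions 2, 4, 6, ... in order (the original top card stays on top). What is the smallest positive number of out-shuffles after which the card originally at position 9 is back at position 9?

Follow position 9 under repeated out-shuffles:
9 → 17 → 16 → 14 → 10 → 2 → 3 → 5 → 9
It first returns after 8 out-shuffles.

8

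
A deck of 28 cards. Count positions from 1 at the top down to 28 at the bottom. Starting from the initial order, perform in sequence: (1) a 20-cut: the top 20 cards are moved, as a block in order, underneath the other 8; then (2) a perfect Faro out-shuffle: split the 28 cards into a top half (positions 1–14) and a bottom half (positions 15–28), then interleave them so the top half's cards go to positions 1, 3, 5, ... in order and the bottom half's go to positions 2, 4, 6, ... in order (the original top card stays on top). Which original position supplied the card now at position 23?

4

Undo the operations in reverse order, starting from position 23:
  undo op 2 (out-shuffle, from top half): 23 ← 12
  undo op 1 (cut 20): 12 ← 4
So the card at position 23 came from original position 4.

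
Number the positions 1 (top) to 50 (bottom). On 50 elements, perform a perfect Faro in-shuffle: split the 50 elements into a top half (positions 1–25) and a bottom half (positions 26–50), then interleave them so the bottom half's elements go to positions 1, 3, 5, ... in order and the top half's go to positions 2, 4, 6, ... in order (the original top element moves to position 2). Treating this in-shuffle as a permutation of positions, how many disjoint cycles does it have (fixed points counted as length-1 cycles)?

7

Trace each unvisited position around until it returns:
(1 2 4 8 16 32 13 26) (3 6 12 24 48 45 39 27) (5 10 20 40 29 7 14 28) (9 18 36 21 42 33 15 30) (11 22 44 37 23 46 41 31) (17 34) (19 38 25 50 49 47 43 35)
7 cycles in total.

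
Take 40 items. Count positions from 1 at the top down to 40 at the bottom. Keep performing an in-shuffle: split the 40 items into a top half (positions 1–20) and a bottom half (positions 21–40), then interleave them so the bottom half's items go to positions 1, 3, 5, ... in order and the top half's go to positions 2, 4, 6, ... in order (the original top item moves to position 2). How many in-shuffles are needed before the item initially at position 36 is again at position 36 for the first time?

Follow position 36 under repeated in-shuffles:
36 → 31 → 21 → 1 → 2 → 4 → 8 → 16 → 32 → 23 → 5 → 10 → 20 → 40 → 39 → 37 → 33 → 25 → 9 → 18 → 36
It first returns after 20 in-shuffles.

20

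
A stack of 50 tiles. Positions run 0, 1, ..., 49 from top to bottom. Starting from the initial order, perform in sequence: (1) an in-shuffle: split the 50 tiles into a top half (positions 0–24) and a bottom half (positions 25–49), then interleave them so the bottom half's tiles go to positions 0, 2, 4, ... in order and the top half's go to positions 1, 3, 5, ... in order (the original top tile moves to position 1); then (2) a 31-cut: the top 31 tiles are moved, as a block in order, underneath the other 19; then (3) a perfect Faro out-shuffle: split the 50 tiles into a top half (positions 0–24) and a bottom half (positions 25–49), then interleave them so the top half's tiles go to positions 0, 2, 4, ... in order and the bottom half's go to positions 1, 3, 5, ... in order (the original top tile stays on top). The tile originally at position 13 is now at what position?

Track the tile from position 13 forward through each operation:
  after op 1 (in-shuffle): 13 → 27
  after op 2 (cut 31): 27 → 46
  after op 3 (out-shuffle): 46 → 43

43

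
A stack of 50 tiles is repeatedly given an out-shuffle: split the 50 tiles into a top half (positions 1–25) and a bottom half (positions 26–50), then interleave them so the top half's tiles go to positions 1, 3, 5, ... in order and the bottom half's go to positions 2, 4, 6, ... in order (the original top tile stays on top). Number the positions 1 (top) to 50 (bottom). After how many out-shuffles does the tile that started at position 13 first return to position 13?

21

Follow position 13 under repeated out-shuffles:
13 → 25 → 49 → 48 → 46 → 42 → 34 → 18 → ... → 13 (length 21)
It first returns after 21 out-shuffles.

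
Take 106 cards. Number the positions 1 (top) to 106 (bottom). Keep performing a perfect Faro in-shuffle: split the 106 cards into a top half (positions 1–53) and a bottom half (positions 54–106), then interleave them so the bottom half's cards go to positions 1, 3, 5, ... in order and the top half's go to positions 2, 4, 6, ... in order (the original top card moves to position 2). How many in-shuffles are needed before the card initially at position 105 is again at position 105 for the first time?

Follow position 105 under repeated in-shuffles:
105 → 103 → 99 → 91 → 75 → 43 → 86 → 65 → ... → 105 (length 106)
It first returns after 106 in-shuffles.

106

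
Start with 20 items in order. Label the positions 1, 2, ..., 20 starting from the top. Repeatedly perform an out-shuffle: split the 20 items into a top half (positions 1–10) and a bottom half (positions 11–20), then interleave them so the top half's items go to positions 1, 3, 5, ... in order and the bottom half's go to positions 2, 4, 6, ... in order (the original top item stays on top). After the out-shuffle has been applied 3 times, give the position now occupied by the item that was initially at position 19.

Track the item's position through each out-shuffle:
19 → 18 → 16 → 12

12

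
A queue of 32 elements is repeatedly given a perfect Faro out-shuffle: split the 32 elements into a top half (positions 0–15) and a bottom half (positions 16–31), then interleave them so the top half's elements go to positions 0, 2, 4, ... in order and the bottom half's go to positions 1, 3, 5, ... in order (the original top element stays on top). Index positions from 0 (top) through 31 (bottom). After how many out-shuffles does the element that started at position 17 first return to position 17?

5

Follow position 17 under repeated out-shuffles:
17 → 3 → 6 → 12 → 24 → 17
It first returns after 5 out-shuffles.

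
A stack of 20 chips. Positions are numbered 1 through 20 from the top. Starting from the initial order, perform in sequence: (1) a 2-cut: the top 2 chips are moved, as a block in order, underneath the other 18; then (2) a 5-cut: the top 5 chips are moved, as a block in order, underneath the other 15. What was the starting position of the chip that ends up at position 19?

Undo the operations in reverse order, starting from position 19:
  undo op 2 (cut 5): 19 ← 4
  undo op 1 (cut 2): 4 ← 6
So the chip at position 19 came from original position 6.

6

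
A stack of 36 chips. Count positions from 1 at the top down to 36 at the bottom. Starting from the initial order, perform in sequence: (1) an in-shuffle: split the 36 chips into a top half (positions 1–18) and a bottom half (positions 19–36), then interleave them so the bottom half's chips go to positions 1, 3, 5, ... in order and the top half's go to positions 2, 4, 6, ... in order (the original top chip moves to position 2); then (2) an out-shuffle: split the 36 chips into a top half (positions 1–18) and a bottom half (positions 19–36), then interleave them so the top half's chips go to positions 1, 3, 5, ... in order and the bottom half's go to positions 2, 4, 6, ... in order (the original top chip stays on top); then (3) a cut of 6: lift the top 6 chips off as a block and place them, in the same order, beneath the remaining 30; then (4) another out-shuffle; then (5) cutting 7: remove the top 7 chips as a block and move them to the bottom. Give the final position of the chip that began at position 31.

Track the chip from position 31 forward through each operation:
  after op 1 (in-shuffle): 31 → 25
  after op 2 (out-shuffle): 25 → 14
  after op 3 (cut 6): 14 → 8
  after op 4 (out-shuffle): 8 → 15
  after op 5 (cut 7): 15 → 8

8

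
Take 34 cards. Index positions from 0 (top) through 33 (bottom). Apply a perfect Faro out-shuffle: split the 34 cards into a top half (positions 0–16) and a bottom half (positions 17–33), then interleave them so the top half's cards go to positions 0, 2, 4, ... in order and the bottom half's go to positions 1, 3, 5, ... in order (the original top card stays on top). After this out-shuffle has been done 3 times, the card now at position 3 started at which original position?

21

Work backwards from position 3, undoing one out-shuffle at a time:
3 ← 18 ← 9 ← 21
So the card now at position 3 started at position 21.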